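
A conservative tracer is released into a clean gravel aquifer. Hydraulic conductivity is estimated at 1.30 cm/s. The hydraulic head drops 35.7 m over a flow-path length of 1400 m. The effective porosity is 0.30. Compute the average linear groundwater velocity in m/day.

95.5

Convert K: 1.30 cm/s × 864 = 1123 m/day.
Hydraulic gradient i = Δh / L = 35.7 / 1400 = 0.02550.
Darcy flux q = K · i = 1123 × 0.02550 = 28.64 m/day.
Seepage velocity v = q / n_e = 28.64 / 0.30 = 95.47 m/day.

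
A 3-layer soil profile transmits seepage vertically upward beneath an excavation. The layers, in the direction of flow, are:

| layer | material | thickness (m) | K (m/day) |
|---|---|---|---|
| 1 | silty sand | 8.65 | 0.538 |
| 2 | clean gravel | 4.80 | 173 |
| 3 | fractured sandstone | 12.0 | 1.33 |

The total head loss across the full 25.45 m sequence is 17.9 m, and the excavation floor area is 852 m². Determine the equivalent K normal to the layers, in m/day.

1.01

Flow is perpendicular to layering, so the layers act in series and the equivalent K is the thickness-weighted harmonic mean.
Total thickness L = 8.65 + 4.80 + 12.0 = 25.45 m.
Σ(b_i/K_i) = 8.65/0.538 + 4.80/173 + 12.0/1.33 = 25.13 d.
K_eq = L / Σ(b_i/K_i) = 25.45 / 25.13 = 1.013 m/day.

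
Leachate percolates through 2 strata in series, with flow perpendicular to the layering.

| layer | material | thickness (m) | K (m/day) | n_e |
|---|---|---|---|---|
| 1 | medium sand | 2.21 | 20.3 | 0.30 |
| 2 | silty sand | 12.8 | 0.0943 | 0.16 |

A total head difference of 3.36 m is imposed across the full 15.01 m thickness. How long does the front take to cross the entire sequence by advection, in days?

With flow normal to the layers, continuity requires the same specific discharge q through every layer.
Σ(b_i/K_i) = 2.21/20.3 + 12.8/0.0943 = 135.8 d.
q = Δh / Σ(b_i/K_i) = 3.36 / 135.8 = 0.02473 m/day.
In each layer the seepage velocity is v_i = q/n_i, so the layer transit time is t_i = b_i·n_i / q:
  layer 1 (medium sand): t_1 = 2.21 × 0.30 / 0.02473 = 26.81 d
  layer 2 (silty sand): t_2 = 12.8 × 0.16 / 0.02473 = 82.80 d
Total t = Σ t_i = 109.6 days.

110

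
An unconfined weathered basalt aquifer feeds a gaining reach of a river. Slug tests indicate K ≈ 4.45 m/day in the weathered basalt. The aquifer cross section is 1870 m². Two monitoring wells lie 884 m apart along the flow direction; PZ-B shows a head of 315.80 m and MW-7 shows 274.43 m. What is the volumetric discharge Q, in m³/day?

389

Hydraulic gradient i = (315.80 − 274.43) / 884 = 41.37 / 884 = 0.04680.
Darcy's law: Q = K · A · i = 4.450 × 1870 × 0.04680 = 389.4 m³/day.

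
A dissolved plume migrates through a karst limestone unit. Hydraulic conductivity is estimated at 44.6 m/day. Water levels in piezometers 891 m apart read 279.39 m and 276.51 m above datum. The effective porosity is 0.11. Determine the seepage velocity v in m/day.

1.31

Hydraulic gradient i = (279.39 − 276.51) / 891 = 2.88 / 891 = 0.003232.
Darcy flux q = K · i = 44.60 × 0.003232 = 0.1442 m/day.
Seepage velocity v = q / n_e = 0.1442 / 0.11 = 1.311 m/day.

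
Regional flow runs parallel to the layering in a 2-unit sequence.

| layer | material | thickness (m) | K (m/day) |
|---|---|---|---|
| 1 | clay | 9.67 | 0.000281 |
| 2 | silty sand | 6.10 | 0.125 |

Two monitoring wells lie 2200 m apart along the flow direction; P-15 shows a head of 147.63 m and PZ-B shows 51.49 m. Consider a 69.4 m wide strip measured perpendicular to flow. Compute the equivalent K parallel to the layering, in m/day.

0.0485

Flow is parallel to layering, so each bed carries its own Darcy discharge and the transmissivities add.
Σ(K_i·b_i) = 0.000281×9.67 + 0.125×6.10 = 0.7652 m²/day.
Total thickness b = 15.77 m, so K_eq = Σ(K_i·b_i)/b = 0.04852 m/day.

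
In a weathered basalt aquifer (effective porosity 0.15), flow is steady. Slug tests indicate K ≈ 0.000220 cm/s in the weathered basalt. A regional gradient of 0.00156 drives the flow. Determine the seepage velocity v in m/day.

0.00198

Convert K: 0.000220 cm/s × 864 = 0.1901 m/day.
Hydraulic gradient i = 0.00156.
Darcy flux q = K · i = 0.1901 × 0.001560 = 0.0002965 m/day.
Seepage velocity v = q / n_e = 0.0002965 / 0.15 = 0.001977 m/day.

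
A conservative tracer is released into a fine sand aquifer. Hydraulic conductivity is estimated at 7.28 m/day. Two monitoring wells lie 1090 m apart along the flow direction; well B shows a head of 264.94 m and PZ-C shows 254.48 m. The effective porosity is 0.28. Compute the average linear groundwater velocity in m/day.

Hydraulic gradient i = (264.94 − 254.48) / 1090 = 10.46 / 1090 = 0.009596.
Darcy flux q = K · i = 7.280 × 0.009596 = 0.06986 m/day.
Seepage velocity v = q / n_e = 0.06986 / 0.28 = 0.2495 m/day.

0.250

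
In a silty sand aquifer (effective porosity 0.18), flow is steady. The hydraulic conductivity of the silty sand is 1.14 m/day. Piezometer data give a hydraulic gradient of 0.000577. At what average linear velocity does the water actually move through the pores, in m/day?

Hydraulic gradient i = 0.000577.
Darcy flux q = K · i = 1.140 × 0.0005770 = 0.0006578 m/day.
Seepage velocity v = q / n_e = 0.0006578 / 0.18 = 0.003654 m/day.

0.00365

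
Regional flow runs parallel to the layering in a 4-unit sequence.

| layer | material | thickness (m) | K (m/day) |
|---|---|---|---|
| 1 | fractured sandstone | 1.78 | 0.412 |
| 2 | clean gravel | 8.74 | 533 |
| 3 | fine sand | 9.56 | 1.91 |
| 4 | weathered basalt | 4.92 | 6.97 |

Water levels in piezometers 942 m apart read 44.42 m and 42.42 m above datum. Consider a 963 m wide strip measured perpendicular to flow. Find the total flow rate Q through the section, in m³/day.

9630

Flow is parallel to layering, so each bed carries its own Darcy discharge and the transmissivities add.
Σ(K_i·b_i) = 0.412×1.78 + 533×8.74 + 1.91×9.56 + 6.97×4.92 = 4712 m²/day.
Hydraulic gradient i = (44.42 − 42.42) / 942 = 2 / 942 = 0.002123.
Q = Σ(K_i·b_i) · W · i = 4712 × 963 × 0.002123 = 9633 m³/day.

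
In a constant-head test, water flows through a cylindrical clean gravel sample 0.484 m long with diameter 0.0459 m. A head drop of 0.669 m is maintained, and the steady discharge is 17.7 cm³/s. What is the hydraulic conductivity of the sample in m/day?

Cross-sectional area A = π·(d/2)² = π × (0.0459/2)² = 0.001655 m².
Convert discharge: 17.7 cm³/s = 1.770e-05 m³/s.
Darcy's law rearranged: K = Q·L / (A·Δh) = 1.770e-05 × 0.484 / (0.001655 × 0.669) = 0.007739 m/s = 668.6 m/day.

669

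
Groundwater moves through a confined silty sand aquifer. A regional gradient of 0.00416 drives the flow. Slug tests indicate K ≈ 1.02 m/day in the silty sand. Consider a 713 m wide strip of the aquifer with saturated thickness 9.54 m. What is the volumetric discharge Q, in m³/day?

Cross-sectional area A = 713 × 9.54 = 6802 m².
Hydraulic gradient i = 0.00416.
Darcy's law: Q = K · A · i = 1.020 × 6802 × 0.004160 = 28.86 m³/day.

28.9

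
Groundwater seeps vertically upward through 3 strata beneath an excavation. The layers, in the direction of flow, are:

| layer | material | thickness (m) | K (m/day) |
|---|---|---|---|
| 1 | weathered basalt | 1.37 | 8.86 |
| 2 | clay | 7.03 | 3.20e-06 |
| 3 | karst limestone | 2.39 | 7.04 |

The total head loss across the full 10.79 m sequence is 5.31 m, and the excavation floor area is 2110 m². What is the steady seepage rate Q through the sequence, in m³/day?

Flow is perpendicular to layering, so the layers act in series and the equivalent K is the thickness-weighted harmonic mean.
Total thickness L = 1.37 + 7.03 + 2.39 = 10.79 m.
Σ(b_i/K_i) = 1.37/8.86 + 7.03/3.20e-06 + 2.39/7.04 = 2.197e+06 d.
K_eq = L / Σ(b_i/K_i) = 10.79 / 2.197e+06 = 4.912e-06 m/day.
Q = K_eq · A · (Δh/L) = 4.912e-06 × 2110 × (5.31/10.79) = 0.005100 m³/day.

0.00510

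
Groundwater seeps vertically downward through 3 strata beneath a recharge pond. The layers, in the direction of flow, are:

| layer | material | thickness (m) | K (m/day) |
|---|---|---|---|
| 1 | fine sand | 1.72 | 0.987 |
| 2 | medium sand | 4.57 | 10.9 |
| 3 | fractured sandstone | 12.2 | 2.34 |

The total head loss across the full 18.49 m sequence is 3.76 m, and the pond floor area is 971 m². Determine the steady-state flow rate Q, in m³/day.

Flow is perpendicular to layering, so the layers act in series and the equivalent K is the thickness-weighted harmonic mean.
Total thickness L = 1.72 + 4.57 + 12.2 = 18.49 m.
Σ(b_i/K_i) = 1.72/0.987 + 4.57/10.9 + 12.2/2.34 = 7.376 d.
K_eq = L / Σ(b_i/K_i) = 18.49 / 7.376 = 2.507 m/day.
Q = K_eq · A · (Δh/L) = 2.507 × 971 × (3.76/18.49) = 495.0 m³/day.

495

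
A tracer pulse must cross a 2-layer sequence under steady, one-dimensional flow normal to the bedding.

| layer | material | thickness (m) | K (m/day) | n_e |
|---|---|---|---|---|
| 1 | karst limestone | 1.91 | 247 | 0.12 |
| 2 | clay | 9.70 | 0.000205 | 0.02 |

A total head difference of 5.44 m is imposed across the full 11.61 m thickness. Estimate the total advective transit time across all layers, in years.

10.1

With flow normal to the layers, continuity requires the same specific discharge q through every layer.
Σ(b_i/K_i) = 1.91/247 + 9.70/0.000205 = 47317 d.
q = Δh / Σ(b_i/K_i) = 5.44 / 47317 = 0.0001150 m/day.
In each layer the seepage velocity is v_i = q/n_i, so the layer transit time is t_i = b_i·n_i / q:
  layer 1 (karst limestone): t_1 = 1.91 × 0.12 / 0.0001150 = 1994 d
  layer 2 (clay): t_2 = 9.70 × 0.02 / 0.0001150 = 1687 d
Total t = Σ t_i = 3681 days = 10.08 years.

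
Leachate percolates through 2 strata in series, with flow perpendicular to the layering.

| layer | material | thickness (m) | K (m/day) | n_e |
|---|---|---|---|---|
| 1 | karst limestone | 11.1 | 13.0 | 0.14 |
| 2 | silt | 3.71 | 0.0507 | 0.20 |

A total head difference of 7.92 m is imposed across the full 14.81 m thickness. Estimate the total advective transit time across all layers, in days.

With flow normal to the layers, continuity requires the same specific discharge q through every layer.
Σ(b_i/K_i) = 11.1/13.0 + 3.71/0.0507 = 74.03 d.
q = Δh / Σ(b_i/K_i) = 7.92 / 74.03 = 0.1070 m/day.
In each layer the seepage velocity is v_i = q/n_i, so the layer transit time is t_i = b_i·n_i / q:
  layer 1 (karst limestone): t_1 = 11.1 × 0.14 / 0.1070 = 14.53 d
  layer 2 (silt): t_2 = 3.71 × 0.20 / 0.1070 = 6.936 d
Total t = Σ t_i = 21.46 days.

21.5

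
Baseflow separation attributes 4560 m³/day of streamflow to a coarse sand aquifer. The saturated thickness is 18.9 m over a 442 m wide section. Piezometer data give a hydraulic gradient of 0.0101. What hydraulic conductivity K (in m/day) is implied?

54.0

Cross-sectional area A = 442 × 18.9 = 8354 m².
Hydraulic gradient i = 0.0101.
From Q = K·A·i, K = Q / (A·i) = 4560 / (8354 × 0.01010) = 54.05 m/day.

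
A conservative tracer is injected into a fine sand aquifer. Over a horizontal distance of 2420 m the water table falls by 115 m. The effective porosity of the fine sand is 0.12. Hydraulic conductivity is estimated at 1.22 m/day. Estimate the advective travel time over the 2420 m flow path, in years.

13.7

Hydraulic gradient i = Δh / L = 115 / 2420 = 0.04752.
Darcy flux q = K · i = 1.220 × 0.04752 = 0.05798 m/day.
Seepage velocity v = q / n_e = 0.05798 / 0.12 = 0.4831 m/day.
Travel time t = L / v = 2420 / 0.4831 = 5009 days = 13.71 years.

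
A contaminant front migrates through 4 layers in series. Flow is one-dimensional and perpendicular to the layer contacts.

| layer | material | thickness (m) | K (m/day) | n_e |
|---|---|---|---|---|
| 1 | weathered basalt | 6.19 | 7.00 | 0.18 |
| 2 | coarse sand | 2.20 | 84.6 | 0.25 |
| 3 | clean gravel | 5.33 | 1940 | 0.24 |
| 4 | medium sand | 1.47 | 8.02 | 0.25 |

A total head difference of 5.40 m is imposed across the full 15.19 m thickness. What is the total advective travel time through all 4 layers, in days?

With flow normal to the layers, continuity requires the same specific discharge q through every layer.
Σ(b_i/K_i) = 6.19/7.00 + 2.20/84.6 + 5.33/1940 + 1.47/8.02 = 1.096 d.
q = Δh / Σ(b_i/K_i) = 5.40 / 1.096 = 4.926 m/day.
In each layer the seepage velocity is v_i = q/n_i, so the layer transit time is t_i = b_i·n_i / q:
  layer 1 (weathered basalt): t_1 = 6.19 × 0.18 / 4.926 = 0.2262 d
  layer 2 (coarse sand): t_2 = 2.20 × 0.25 / 4.926 = 0.1117 d
  layer 3 (clean gravel): t_3 = 5.33 × 0.24 / 4.926 = 0.2597 d
  layer 4 (medium sand): t_4 = 1.47 × 0.25 / 4.926 = 0.07461 d
Total t = Σ t_i = 0.6722 days.

0.672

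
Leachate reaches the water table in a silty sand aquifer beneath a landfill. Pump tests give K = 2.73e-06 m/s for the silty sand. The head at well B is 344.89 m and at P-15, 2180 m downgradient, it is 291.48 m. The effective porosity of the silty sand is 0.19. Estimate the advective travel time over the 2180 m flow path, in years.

196

Convert K: 2.73e-06 m/s × 86400 = 0.2359 m/day.
Hydraulic gradient i = (344.89 − 291.48) / 2180 = 53.41 / 2180 = 0.02450.
Darcy flux q = K · i = 0.2359 × 0.02450 = 0.005779 m/day.
Seepage velocity v = q / n_e = 0.005779 / 0.19 = 0.03042 m/day.
Travel time t = L / v = 2180 / 0.03042 = 71675 days = 196.2 years.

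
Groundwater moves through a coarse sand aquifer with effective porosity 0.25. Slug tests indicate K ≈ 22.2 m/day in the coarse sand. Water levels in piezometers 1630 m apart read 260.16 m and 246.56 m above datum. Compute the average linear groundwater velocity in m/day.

0.741

Hydraulic gradient i = (260.16 − 246.56) / 1630 = 13.6 / 1630 = 0.008344.
Darcy flux q = K · i = 22.20 × 0.008344 = 0.1852 m/day.
Seepage velocity v = q / n_e = 0.1852 / 0.25 = 0.7409 m/day.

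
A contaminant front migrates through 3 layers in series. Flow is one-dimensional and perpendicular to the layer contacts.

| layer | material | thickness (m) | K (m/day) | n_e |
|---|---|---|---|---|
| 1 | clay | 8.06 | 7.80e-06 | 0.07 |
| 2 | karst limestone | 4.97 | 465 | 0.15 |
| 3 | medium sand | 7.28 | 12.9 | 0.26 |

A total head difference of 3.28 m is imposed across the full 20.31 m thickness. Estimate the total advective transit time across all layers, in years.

2760

With flow normal to the layers, continuity requires the same specific discharge q through every layer.
Σ(b_i/K_i) = 8.06/7.80e-06 + 4.97/465 + 7.28/12.9 = 1.033e+06 d.
q = Δh / Σ(b_i/K_i) = 3.28 / 1.033e+06 = 3.174e-06 m/day.
In each layer the seepage velocity is v_i = q/n_i, so the layer transit time is t_i = b_i·n_i / q:
  layer 1 (clay): t_1 = 8.06 × 0.07 / 3.174e-06 = 1.777e+05 d
  layer 2 (karst limestone): t_2 = 4.97 × 0.15 / 3.174e-06 = 2.349e+05 d
  layer 3 (medium sand): t_3 = 7.28 × 0.26 / 3.174e-06 = 5.963e+05 d
Total t = Σ t_i = 1.009e+06 days = 2762 years.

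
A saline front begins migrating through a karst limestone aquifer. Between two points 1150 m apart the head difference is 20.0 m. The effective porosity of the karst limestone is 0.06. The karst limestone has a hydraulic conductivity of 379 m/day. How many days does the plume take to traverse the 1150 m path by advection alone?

Hydraulic gradient i = Δh / L = 20.0 / 1150 = 0.01739.
Darcy flux q = K · i = 379.0 × 0.01739 = 6.591 m/day.
Seepage velocity v = q / n_e = 6.591 / 0.06 = 109.9 m/day.
Travel time t = L / v = 1150 / 109.9 = 10.47 days.

10.5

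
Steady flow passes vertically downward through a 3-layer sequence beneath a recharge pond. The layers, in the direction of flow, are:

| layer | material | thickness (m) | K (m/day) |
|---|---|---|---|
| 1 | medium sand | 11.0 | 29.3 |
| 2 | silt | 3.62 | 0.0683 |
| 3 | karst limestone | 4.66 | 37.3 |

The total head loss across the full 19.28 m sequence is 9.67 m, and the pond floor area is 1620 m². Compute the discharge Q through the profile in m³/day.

Flow is perpendicular to layering, so the layers act in series and the equivalent K is the thickness-weighted harmonic mean.
Total thickness L = 11.0 + 3.62 + 4.66 = 19.28 m.
Σ(b_i/K_i) = 11.0/29.3 + 3.62/0.0683 + 4.66/37.3 = 53.50 d.
K_eq = L / Σ(b_i/K_i) = 19.28 / 53.50 = 0.3604 m/day.
Q = K_eq · A · (Δh/L) = 0.3604 × 1620 × (9.67/19.28) = 292.8 m³/day.

293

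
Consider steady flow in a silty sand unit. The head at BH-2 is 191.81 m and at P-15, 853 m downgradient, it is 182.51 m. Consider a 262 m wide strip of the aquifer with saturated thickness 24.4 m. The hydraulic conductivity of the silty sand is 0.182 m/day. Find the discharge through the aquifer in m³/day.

Cross-sectional area A = 262 × 24.4 = 6393 m².
Hydraulic gradient i = (191.81 − 182.51) / 853 = 9.3 / 853 = 0.01090.
Darcy's law: Q = K · A · i = 0.1820 × 6393 × 0.01090 = 12.69 m³/day.

12.7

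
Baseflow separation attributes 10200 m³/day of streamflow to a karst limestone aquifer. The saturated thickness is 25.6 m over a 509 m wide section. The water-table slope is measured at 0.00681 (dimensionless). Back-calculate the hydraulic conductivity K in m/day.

Cross-sectional area A = 509 × 25.6 = 13030 m².
Hydraulic gradient i = 0.00681.
From Q = K·A·i, K = Q / (A·i) = 10200 / (13030 × 0.006810) = 114.9 m/day.

115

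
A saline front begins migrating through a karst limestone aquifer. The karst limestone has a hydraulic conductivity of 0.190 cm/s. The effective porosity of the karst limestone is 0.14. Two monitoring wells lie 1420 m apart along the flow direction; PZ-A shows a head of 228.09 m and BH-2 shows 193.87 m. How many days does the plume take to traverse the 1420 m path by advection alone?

50.3

Convert K: 0.190 cm/s × 864 = 164.2 m/day.
Hydraulic gradient i = (228.09 − 193.87) / 1420 = 34.22 / 1420 = 0.02410.
Darcy flux q = K · i = 164.2 × 0.02410 = 3.956 m/day.
Seepage velocity v = q / n_e = 3.956 / 0.14 = 28.26 m/day.
Travel time t = L / v = 1420 / 28.26 = 50.25 days.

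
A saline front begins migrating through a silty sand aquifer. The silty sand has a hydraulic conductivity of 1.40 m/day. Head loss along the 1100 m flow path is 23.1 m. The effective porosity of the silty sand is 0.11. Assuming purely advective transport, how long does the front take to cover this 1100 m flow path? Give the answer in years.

11.3

Hydraulic gradient i = Δh / L = 23.1 / 1100 = 0.02100.
Darcy flux q = K · i = 1.400 × 0.02100 = 0.02940 m/day.
Seepage velocity v = q / n_e = 0.02940 / 0.11 = 0.2673 m/day.
Travel time t = L / v = 1100 / 0.2673 = 4116 days = 11.27 years.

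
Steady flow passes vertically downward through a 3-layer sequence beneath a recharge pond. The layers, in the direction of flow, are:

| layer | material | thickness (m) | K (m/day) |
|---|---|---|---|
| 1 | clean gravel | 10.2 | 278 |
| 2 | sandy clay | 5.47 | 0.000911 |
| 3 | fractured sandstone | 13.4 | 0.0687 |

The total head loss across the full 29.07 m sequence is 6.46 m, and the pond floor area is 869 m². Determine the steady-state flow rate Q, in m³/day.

Flow is perpendicular to layering, so the layers act in series and the equivalent K is the thickness-weighted harmonic mean.
Total thickness L = 10.2 + 5.47 + 13.4 = 29.07 m.
Σ(b_i/K_i) = 10.2/278 + 5.47/0.000911 + 13.4/0.0687 = 6199 d.
K_eq = L / Σ(b_i/K_i) = 29.07 / 6199 = 0.004689 m/day.
Q = K_eq · A · (Δh/L) = 0.004689 × 869 × (6.46/29.07) = 0.9055 m³/day.

0.906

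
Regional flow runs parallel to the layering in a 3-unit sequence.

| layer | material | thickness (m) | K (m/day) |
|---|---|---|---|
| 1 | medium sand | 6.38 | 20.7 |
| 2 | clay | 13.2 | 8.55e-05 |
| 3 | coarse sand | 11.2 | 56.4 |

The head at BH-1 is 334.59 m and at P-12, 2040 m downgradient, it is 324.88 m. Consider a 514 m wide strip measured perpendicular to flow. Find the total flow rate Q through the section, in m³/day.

Flow is parallel to layering, so each bed carries its own Darcy discharge and the transmissivities add.
Σ(K_i·b_i) = 20.7×6.38 + 8.55e-05×13.2 + 56.4×11.2 = 763.7 m²/day.
Hydraulic gradient i = (334.59 − 324.88) / 2040 = 9.71 / 2040 = 0.004760.
Q = Σ(K_i·b_i) · W · i = 763.7 × 514 × 0.004760 = 1869 m³/day.

1870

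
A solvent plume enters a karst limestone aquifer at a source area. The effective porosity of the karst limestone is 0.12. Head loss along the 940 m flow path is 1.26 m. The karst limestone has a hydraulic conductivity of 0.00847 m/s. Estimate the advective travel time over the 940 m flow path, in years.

0.315

Convert K: 0.00847 m/s × 86400 = 731.8 m/day.
Hydraulic gradient i = Δh / L = 1.26 / 940 = 0.001340.
Darcy flux q = K · i = 731.8 × 0.001340 = 0.9809 m/day.
Seepage velocity v = q / n_e = 0.9809 / 0.12 = 8.174 m/day.
Travel time t = L / v = 940 / 8.174 = 115.0 days = 0.3148 years.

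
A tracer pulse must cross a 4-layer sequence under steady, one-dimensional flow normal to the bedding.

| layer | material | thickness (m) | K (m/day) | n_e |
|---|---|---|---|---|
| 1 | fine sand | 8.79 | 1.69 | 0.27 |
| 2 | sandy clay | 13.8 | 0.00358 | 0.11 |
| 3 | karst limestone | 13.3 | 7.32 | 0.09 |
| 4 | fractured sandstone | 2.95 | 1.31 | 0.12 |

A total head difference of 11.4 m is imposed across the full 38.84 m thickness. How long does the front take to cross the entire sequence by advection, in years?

5.05

With flow normal to the layers, continuity requires the same specific discharge q through every layer.
Σ(b_i/K_i) = 8.79/1.69 + 13.8/0.00358 + 13.3/7.32 + 2.95/1.31 = 3864 d.
q = Δh / Σ(b_i/K_i) = 11.4 / 3864 = 0.002950 m/day.
In each layer the seepage velocity is v_i = q/n_i, so the layer transit time is t_i = b_i·n_i / q:
  layer 1 (fine sand): t_1 = 8.79 × 0.27 / 0.002950 = 804.4 d
  layer 2 (sandy clay): t_2 = 13.8 × 0.11 / 0.002950 = 514.5 d
  layer 3 (karst limestone): t_3 = 13.3 × 0.09 / 0.002950 = 405.7 d
  layer 4 (fractured sandstone): t_4 = 2.95 × 0.12 / 0.002950 = 120.0 d
Total t = Σ t_i = 1845 days = 5.050 years.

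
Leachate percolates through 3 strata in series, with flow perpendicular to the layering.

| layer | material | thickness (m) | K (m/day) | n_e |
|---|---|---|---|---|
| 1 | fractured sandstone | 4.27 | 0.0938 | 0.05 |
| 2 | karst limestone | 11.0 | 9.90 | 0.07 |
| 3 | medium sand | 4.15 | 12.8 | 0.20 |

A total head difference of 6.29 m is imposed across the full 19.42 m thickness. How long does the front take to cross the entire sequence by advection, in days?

13.5

With flow normal to the layers, continuity requires the same specific discharge q through every layer.
Σ(b_i/K_i) = 4.27/0.0938 + 11.0/9.90 + 4.15/12.8 = 46.96 d.
q = Δh / Σ(b_i/K_i) = 6.29 / 46.96 = 0.1340 m/day.
In each layer the seepage velocity is v_i = q/n_i, so the layer transit time is t_i = b_i·n_i / q:
  layer 1 (fractured sandstone): t_1 = 4.27 × 0.05 / 0.1340 = 1.594 d
  layer 2 (karst limestone): t_2 = 11.0 × 0.07 / 0.1340 = 5.748 d
  layer 3 (medium sand): t_3 = 4.15 × 0.20 / 0.1340 = 6.196 d
Total t = Σ t_i = 13.54 days.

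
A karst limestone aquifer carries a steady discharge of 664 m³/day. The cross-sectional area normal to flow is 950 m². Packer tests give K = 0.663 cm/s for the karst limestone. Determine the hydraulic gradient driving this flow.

Convert K: 0.663 cm/s × 864 = 572.8 m/day.
From Q = K·A·i, i = Q / (K·A) = 664 / (572.8 × 950.0) = 0.001220.

0.00122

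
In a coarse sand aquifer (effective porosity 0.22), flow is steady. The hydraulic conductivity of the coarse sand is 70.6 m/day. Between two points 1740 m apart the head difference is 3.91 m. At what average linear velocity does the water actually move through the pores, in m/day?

0.721

Hydraulic gradient i = Δh / L = 3.91 / 1740 = 0.002247.
Darcy flux q = K · i = 70.60 × 0.002247 = 0.1586 m/day.
Seepage velocity v = q / n_e = 0.1586 / 0.22 = 0.7211 m/day.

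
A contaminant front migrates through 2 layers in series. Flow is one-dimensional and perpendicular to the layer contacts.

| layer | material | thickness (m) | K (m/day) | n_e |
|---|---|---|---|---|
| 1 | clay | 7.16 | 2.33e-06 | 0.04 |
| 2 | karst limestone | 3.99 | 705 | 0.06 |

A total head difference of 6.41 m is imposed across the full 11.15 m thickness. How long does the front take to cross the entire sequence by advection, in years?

With flow normal to the layers, continuity requires the same specific discharge q through every layer.
Σ(b_i/K_i) = 7.16/2.33e-06 + 3.99/705 = 3.073e+06 d.
q = Δh / Σ(b_i/K_i) = 6.41 / 3.073e+06 = 2.086e-06 m/day.
In each layer the seepage velocity is v_i = q/n_i, so the layer transit time is t_i = b_i·n_i / q:
  layer 1 (clay): t_1 = 7.16 × 0.04 / 2.086e-06 = 1.373e+05 d
  layer 2 (karst limestone): t_2 = 3.99 × 0.06 / 2.086e-06 = 1.148e+05 d
Total t = Σ t_i = 2.521e+05 days = 690.1 years.

690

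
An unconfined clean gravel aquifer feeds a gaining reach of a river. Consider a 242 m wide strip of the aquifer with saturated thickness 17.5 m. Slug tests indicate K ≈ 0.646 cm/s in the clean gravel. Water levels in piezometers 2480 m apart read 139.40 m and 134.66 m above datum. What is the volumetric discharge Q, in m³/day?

Convert K: 0.646 cm/s × 864 = 558.1 m/day.
Cross-sectional area A = 242 × 17.5 = 4235 m².
Hydraulic gradient i = (139.40 − 134.66) / 2480 = 4.74 / 2480 = 0.001911.
Darcy's law: Q = K · A · i = 558.1 × 4235 × 0.001911 = 4518 m³/day.

4520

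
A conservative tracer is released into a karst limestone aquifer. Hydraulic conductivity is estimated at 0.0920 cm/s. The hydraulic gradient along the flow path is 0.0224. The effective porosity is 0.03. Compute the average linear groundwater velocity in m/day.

59.4

Convert K: 0.0920 cm/s × 864 = 79.49 m/day.
Hydraulic gradient i = 0.0224.
Darcy flux q = K · i = 79.49 × 0.02240 = 1.781 m/day.
Seepage velocity v = q / n_e = 1.781 / 0.03 = 59.35 m/day.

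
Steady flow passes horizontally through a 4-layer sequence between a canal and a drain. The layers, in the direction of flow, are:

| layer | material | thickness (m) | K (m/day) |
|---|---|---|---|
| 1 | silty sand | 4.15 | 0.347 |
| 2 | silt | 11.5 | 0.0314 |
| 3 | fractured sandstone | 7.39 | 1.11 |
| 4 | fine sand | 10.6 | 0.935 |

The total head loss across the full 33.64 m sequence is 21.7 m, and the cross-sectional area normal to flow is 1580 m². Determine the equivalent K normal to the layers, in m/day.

0.0849

Flow is perpendicular to layering, so the layers act in series and the equivalent K is the thickness-weighted harmonic mean.
Total thickness L = 4.15 + 11.5 + 7.39 + 10.6 = 33.64 m.
Σ(b_i/K_i) = 4.15/0.347 + 11.5/0.0314 + 7.39/1.11 + 10.6/0.935 = 396.2 d.
K_eq = L / Σ(b_i/K_i) = 33.64 / 396.2 = 0.08491 m/day.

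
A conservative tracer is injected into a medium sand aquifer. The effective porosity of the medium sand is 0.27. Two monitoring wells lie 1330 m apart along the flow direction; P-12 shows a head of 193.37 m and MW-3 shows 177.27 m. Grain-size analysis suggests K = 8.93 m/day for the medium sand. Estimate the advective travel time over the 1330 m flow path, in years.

9.09

Hydraulic gradient i = (193.37 − 177.27) / 1330 = 16.1 / 1330 = 0.01211.
Darcy flux q = K · i = 8.930 × 0.01211 = 0.1081 m/day.
Seepage velocity v = q / n_e = 0.1081 / 0.27 = 0.4004 m/day.
Travel time t = L / v = 1330 / 0.4004 = 3322 days = 9.095 years.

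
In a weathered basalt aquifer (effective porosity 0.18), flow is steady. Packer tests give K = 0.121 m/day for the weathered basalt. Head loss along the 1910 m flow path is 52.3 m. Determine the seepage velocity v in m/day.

Hydraulic gradient i = Δh / L = 52.3 / 1910 = 0.02738.
Darcy flux q = K · i = 0.1210 × 0.02738 = 0.003313 m/day.
Seepage velocity v = q / n_e = 0.003313 / 0.18 = 0.01841 m/day.

0.0184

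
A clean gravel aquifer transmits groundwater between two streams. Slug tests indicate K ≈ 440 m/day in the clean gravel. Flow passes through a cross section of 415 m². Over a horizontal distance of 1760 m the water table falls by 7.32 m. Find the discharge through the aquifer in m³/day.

759

Hydraulic gradient i = Δh / L = 7.32 / 1760 = 0.004159.
Darcy's law: Q = K · A · i = 440.0 × 415.0 × 0.004159 = 759.5 m³/day.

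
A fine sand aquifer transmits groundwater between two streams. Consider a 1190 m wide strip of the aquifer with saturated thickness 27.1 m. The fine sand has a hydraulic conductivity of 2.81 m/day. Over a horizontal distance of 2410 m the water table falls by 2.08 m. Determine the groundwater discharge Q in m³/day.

78.2

Cross-sectional area A = 1190 × 27.1 = 32249 m².
Hydraulic gradient i = Δh / L = 2.08 / 2410 = 0.0008631.
Darcy's law: Q = K · A · i = 2.810 × 32249 × 0.0008631 = 78.21 m³/day.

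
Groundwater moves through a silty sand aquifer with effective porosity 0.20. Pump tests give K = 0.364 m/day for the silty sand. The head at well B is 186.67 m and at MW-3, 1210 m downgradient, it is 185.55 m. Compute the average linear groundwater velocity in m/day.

0.00168

Hydraulic gradient i = (186.67 − 185.55) / 1210 = 1.12 / 1210 = 0.0009256.
Darcy flux q = K · i = 0.3640 × 0.0009256 = 0.0003369 m/day.
Seepage velocity v = q / n_e = 0.0003369 / 0.20 = 0.001685 m/day.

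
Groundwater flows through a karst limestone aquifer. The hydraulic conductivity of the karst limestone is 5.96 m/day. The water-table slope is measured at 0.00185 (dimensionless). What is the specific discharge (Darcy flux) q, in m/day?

0.0110

Hydraulic gradient i = 0.00185.
Specific discharge q = K · i = 5.960 × 0.001850 = 0.01103 m/day.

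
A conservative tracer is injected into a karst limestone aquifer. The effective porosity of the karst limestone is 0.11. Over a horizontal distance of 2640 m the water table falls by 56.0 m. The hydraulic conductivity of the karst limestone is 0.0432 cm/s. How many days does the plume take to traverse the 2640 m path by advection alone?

367

Convert K: 0.0432 cm/s × 864 = 37.32 m/day.
Hydraulic gradient i = Δh / L = 56.0 / 2640 = 0.02121.
Darcy flux q = K · i = 37.32 × 0.02121 = 0.7917 m/day.
Seepage velocity v = q / n_e = 0.7917 / 0.11 = 7.198 m/day.
Travel time t = L / v = 2640 / 7.198 = 366.8 days.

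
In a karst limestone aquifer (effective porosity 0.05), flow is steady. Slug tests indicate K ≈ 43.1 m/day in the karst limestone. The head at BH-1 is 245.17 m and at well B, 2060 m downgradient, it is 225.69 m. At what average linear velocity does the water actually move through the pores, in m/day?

8.15

Hydraulic gradient i = (245.17 − 225.69) / 2060 = 19.48 / 2060 = 0.009456.
Darcy flux q = K · i = 43.10 × 0.009456 = 0.4076 m/day.
Seepage velocity v = q / n_e = 0.4076 / 0.05 = 8.151 m/day.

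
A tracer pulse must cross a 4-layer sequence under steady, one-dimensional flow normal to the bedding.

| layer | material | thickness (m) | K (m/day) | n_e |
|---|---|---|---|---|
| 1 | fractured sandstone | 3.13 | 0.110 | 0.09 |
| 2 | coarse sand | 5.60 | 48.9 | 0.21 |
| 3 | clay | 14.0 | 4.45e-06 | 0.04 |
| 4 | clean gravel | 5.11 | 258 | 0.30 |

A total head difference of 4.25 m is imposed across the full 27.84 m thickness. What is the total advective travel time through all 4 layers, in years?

With flow normal to the layers, continuity requires the same specific discharge q through every layer.
Σ(b_i/K_i) = 3.13/0.110 + 5.60/48.9 + 14.0/4.45e-06 + 5.11/258 = 3.146e+06 d.
q = Δh / Σ(b_i/K_i) = 4.25 / 3.146e+06 = 1.351e-06 m/day.
In each layer the seepage velocity is v_i = q/n_i, so the layer transit time is t_i = b_i·n_i / q:
  layer 1 (fractured sandstone): t_1 = 3.13 × 0.09 / 1.351e-06 = 2.085e+05 d
  layer 2 (coarse sand): t_2 = 5.60 × 0.21 / 1.351e-06 = 8.705e+05 d
  layer 3 (clay): t_3 = 14.0 × 0.04 / 1.351e-06 = 4.145e+05 d
  layer 4 (clean gravel): t_4 = 5.11 × 0.30 / 1.351e-06 = 1.135e+06 d
Total t = Σ t_i = 2.628e+06 days = 7196 years.

7200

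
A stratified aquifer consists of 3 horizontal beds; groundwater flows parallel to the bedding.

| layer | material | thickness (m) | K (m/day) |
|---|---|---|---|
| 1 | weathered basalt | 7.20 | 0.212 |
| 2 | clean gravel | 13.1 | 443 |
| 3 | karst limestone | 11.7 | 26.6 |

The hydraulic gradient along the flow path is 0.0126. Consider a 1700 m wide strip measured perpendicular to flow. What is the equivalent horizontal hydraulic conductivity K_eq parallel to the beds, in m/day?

191

Flow is parallel to layering, so each bed carries its own Darcy discharge and the transmissivities add.
Σ(K_i·b_i) = 0.212×7.20 + 443×13.1 + 26.6×11.7 = 6116 m²/day.
Total thickness b = 32.00 m, so K_eq = Σ(K_i·b_i)/b = 191.1 m/day.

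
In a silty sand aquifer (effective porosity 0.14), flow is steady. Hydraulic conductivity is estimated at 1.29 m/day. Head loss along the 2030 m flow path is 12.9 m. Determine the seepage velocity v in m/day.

Hydraulic gradient i = Δh / L = 12.9 / 2030 = 0.006355.
Darcy flux q = K · i = 1.290 × 0.006355 = 0.008198 m/day.
Seepage velocity v = q / n_e = 0.008198 / 0.14 = 0.05855 m/day.

0.0586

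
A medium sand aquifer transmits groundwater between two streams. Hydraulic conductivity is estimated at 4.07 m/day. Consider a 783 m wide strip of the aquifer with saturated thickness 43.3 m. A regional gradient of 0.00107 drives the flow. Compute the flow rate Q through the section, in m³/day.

Cross-sectional area A = 783 × 43.3 = 33904 m².
Hydraulic gradient i = 0.00107.
Darcy's law: Q = K · A · i = 4.070 × 33904 × 0.001070 = 147.6 m³/day.

148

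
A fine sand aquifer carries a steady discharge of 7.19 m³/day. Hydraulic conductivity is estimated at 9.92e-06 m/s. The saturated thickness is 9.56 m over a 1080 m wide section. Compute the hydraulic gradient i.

Convert K: 9.92e-06 m/s × 86400 = 0.8571 m/day.
Cross-sectional area A = 1080 × 9.56 = 10325 m².
From Q = K·A·i, i = Q / (K·A) = 7.19 / (0.8571 × 10325) = 0.0008125.

0.000812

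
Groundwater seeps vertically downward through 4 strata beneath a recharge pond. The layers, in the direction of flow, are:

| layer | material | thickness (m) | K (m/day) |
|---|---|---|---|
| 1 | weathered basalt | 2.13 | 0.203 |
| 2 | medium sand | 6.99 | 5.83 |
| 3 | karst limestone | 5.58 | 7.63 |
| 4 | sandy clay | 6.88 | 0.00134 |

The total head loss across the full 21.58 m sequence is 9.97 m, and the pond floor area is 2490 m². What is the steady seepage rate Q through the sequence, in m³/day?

4.82

Flow is perpendicular to layering, so the layers act in series and the equivalent K is the thickness-weighted harmonic mean.
Total thickness L = 2.13 + 6.99 + 5.58 + 6.88 = 21.58 m.
Σ(b_i/K_i) = 2.13/0.203 + 6.99/5.83 + 5.58/7.63 + 6.88/0.00134 = 5147 d.
K_eq = L / Σ(b_i/K_i) = 21.58 / 5147 = 0.004193 m/day.
Q = K_eq · A · (Δh/L) = 0.004193 × 2490 × (9.97/21.58) = 4.823 m³/day.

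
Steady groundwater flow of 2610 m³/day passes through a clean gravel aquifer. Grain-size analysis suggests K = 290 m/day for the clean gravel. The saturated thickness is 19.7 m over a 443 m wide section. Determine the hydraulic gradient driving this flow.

0.00103

Cross-sectional area A = 443 × 19.7 = 8727 m².
From Q = K·A·i, i = Q / (K·A) = 2610 / (290.0 × 8727) = 0.001031.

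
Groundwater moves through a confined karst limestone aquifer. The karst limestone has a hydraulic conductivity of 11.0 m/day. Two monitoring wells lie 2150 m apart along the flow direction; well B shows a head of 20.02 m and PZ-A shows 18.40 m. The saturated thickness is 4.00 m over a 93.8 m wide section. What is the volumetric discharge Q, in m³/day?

3.11

Cross-sectional area A = 93.8 × 4.00 = 375.2 m².
Hydraulic gradient i = (20.02 − 18.40) / 2150 = 1.62 / 2150 = 0.0007535.
Darcy's law: Q = K · A · i = 11.00 × 375.2 × 0.0007535 = 3.110 m³/day.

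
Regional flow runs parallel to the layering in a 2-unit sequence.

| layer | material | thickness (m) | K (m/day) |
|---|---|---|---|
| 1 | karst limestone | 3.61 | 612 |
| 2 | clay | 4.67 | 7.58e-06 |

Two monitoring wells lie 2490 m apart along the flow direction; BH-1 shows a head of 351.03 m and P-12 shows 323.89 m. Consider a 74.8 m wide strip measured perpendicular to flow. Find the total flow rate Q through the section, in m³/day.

1800

Flow is parallel to layering, so each bed carries its own Darcy discharge and the transmissivities add.
Σ(K_i·b_i) = 612×3.61 + 7.58e-06×4.67 = 2209 m²/day.
Hydraulic gradient i = (351.03 − 323.89) / 2490 = 27.14 / 2490 = 0.01090.
Q = Σ(K_i·b_i) · W · i = 2209 × 74.8 × 0.01090 = 1801 m³/day.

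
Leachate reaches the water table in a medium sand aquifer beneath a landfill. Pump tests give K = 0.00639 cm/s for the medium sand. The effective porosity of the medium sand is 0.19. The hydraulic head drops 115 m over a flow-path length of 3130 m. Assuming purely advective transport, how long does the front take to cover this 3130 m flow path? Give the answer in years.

Convert K: 0.00639 cm/s × 864 = 5.521 m/day.
Hydraulic gradient i = Δh / L = 115 / 3130 = 0.03674.
Darcy flux q = K · i = 5.521 × 0.03674 = 0.2028 m/day.
Seepage velocity v = q / n_e = 0.2028 / 0.19 = 1.068 m/day.
Travel time t = L / v = 3130 / 1.068 = 2932 days = 8.027 years.

8.03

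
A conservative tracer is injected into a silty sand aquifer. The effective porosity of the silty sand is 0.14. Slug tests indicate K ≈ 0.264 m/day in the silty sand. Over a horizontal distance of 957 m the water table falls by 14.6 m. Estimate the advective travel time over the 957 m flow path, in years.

91.1

Hydraulic gradient i = Δh / L = 14.6 / 957 = 0.01526.
Darcy flux q = K · i = 0.2640 × 0.01526 = 0.004028 m/day.
Seepage velocity v = q / n_e = 0.004028 / 0.14 = 0.02877 m/day.
Travel time t = L / v = 957 / 0.02877 = 33266 days = 91.08 years.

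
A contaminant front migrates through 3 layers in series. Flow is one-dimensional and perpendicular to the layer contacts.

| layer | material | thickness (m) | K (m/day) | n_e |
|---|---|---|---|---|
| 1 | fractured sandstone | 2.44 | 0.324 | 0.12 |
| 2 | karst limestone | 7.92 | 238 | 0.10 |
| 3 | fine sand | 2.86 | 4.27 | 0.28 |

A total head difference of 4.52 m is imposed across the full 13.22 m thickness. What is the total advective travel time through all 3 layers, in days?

With flow normal to the layers, continuity requires the same specific discharge q through every layer.
Σ(b_i/K_i) = 2.44/0.324 + 7.92/238 + 2.86/4.27 = 8.234 d.
q = Δh / Σ(b_i/K_i) = 4.52 / 8.234 = 0.5489 m/day.
In each layer the seepage velocity is v_i = q/n_i, so the layer transit time is t_i = b_i·n_i / q:
  layer 1 (fractured sandstone): t_1 = 2.44 × 0.12 / 0.5489 = 0.5334 d
  layer 2 (karst limestone): t_2 = 7.92 × 0.10 / 0.5489 = 1.443 d
  layer 3 (fine sand): t_3 = 2.86 × 0.28 / 0.5489 = 1.459 d
Total t = Σ t_i = 3.435 days.

3.43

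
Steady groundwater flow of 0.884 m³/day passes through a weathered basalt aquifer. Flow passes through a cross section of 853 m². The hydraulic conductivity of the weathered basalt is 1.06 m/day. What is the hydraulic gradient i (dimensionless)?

0.000978

From Q = K·A·i, i = Q / (K·A) = 0.884 / (1.060 × 853.0) = 0.0009777.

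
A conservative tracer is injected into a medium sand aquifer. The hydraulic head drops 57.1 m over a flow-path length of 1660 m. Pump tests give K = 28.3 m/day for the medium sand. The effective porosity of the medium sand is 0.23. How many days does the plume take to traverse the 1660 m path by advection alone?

Hydraulic gradient i = Δh / L = 57.1 / 1660 = 0.03440.
Darcy flux q = K · i = 28.30 × 0.03440 = 0.9735 m/day.
Seepage velocity v = q / n_e = 0.9735 / 0.23 = 4.232 m/day.
Travel time t = L / v = 1660 / 4.232 = 392.2 days.

392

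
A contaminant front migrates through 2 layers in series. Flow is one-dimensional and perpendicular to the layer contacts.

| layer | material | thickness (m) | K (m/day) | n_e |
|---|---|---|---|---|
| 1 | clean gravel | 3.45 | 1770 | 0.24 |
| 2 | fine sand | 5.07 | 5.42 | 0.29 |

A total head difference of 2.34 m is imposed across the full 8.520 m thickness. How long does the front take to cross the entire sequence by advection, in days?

0.921

With flow normal to the layers, continuity requires the same specific discharge q through every layer.
Σ(b_i/K_i) = 3.45/1770 + 5.07/5.42 = 0.9374 d.
q = Δh / Σ(b_i/K_i) = 2.34 / 0.9374 = 2.496 m/day.
In each layer the seepage velocity is v_i = q/n_i, so the layer transit time is t_i = b_i·n_i / q:
  layer 1 (clean gravel): t_1 = 3.45 × 0.24 / 2.496 = 0.3317 d
  layer 2 (fine sand): t_2 = 5.07 × 0.29 / 2.496 = 0.5890 d
Total t = Σ t_i = 0.9207 days.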